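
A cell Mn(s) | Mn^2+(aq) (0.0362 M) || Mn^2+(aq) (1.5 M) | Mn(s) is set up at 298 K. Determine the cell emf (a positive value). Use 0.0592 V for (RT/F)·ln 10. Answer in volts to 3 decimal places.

0.048 V

For a concentration cell E°cell = 0, since both electrodes use the same couple.
The compartment with the higher Mn^2+(aq) concentration (1.5 M) acts as the cathode; ions are reduced there and produced at the dilute (0.0362 M) anode.
With n = 2, Ecell = −(0.0592/2)·log([dilute]/[conc]) = −(0.0592/2)·log(0.0362/1.5) = +0.048 V.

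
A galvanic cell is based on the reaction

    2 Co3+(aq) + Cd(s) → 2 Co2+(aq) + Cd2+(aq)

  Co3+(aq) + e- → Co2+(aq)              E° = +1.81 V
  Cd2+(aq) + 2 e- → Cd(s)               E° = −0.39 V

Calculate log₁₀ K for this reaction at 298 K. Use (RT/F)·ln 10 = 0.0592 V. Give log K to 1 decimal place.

log K = 74.3

The Co³⁺/Co²⁺ couple is reduced (cathode); E°cell = +1.81 − (−0.39) = +2.20 V with n = 2.
At equilibrium E = 0, so log K = nE°cell / 0.0592 = (2)(+2.20) / 0.0592 = 74.3.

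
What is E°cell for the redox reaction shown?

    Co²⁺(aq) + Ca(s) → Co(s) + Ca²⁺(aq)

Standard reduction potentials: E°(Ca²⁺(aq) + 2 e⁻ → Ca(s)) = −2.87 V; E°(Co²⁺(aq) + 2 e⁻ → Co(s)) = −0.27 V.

+2.60 V

Co²⁺(aq) gains electrons, so the Co²⁺/Co couple is the cathode; the Ca²⁺/Ca couple is the anode.
E°cell = E°(cathode) − E°(anode) = −0.27 − (−2.87) = +2.60 V.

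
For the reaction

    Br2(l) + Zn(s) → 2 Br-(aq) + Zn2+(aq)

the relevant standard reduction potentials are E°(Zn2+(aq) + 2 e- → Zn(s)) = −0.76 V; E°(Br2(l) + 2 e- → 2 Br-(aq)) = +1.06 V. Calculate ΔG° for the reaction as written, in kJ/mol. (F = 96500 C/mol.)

In the reaction as written Br2(l) is reduced, so the Br₂/Br⁻ couple is the cathode and Zn²⁺/Zn is the anode.
E°cell = +1.06 − (−0.76) = +1.82 V; balancing electrons gives n = 2.
ΔG° = −nFE°cell = −(2)(96500)(+1.82) J/mol = −351 kJ/mol.

−351 kJ/mol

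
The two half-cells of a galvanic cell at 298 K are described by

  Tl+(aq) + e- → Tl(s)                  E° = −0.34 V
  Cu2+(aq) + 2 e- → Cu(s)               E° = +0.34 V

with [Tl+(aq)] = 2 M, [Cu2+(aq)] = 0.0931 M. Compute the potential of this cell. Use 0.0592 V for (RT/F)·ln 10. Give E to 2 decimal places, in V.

Cu²⁺/Cu is reduced (cathode, E° = +0.34 V) and Tl⁺/Tl is oxidized (anode).
E°cell = E°cat − E°an = +0.34 − (−0.34) = +0.68 V; n = 2.
For the overall reaction Cu2+(aq) + 2 Tl(s) → Cu(s) + 2 Tl+(aq), Q = [Tl+(aq)]^2 / [Cu2+(aq)] = 43, giving log Q = 1.633.
By the Nernst equation, E = +0.68 − (0.0592/2)·(1.633) = +0.63 V.

+0.63 V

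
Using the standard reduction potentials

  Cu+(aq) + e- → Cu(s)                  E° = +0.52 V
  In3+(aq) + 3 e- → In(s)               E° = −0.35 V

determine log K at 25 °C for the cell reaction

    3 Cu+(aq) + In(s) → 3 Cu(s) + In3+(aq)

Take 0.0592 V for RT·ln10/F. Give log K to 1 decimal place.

log K = 44.1

The Cu⁺/Cu couple is reduced (cathode); E°cell = +0.52 − (−0.35) = +0.87 V with n = 3.
At equilibrium E = 0, so log K = nE°cell / 0.0592 = (3)(+0.87) / 0.0592 = 44.1.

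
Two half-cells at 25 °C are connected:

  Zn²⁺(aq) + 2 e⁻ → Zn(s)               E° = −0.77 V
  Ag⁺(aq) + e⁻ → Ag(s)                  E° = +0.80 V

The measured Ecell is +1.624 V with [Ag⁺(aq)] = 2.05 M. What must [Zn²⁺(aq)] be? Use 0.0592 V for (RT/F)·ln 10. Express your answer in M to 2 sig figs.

With Ag⁺/Ag at the cathode and Zn²⁺/Zn at the anode, E°cell = +0.80 − (−0.77) = +1.57 V (n = 2).
Since E = E° − (0.0592/n)·log Q, log Q = n(E° − E)/0.0592 = −1.824.
For 2 Ag⁺(aq) + Zn(s) → 2 Ag(s) + Zn²⁺(aq), the reaction quotient is Q = [Zn²⁺(aq)] / [Ag⁺(aq)]^2.
Solving for the unknown gives log [Zn²⁺(aq)] = −1.200, so [Zn²⁺(aq)] ≈ 0.063 M.

0.063 M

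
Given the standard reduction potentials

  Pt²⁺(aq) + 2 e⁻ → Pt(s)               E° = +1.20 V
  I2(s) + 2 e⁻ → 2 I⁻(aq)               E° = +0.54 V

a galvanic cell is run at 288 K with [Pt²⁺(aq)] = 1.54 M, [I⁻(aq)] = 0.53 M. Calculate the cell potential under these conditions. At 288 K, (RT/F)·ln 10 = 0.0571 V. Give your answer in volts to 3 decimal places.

+0.650 V

Pt²⁺/Pt is reduced (cathode, E° = +1.20 V) and I₂/I⁻ is oxidized (anode).
E°cell = E°cat − E°an = +1.20 − (+0.54) = +0.66 V; n = 2.
Balancing gives Pt²⁺(aq) + 2 I⁻(aq) → Pt(s) + I2(s); hence Q = 1 / ([Pt²⁺(aq)]·[I⁻(aq)]^2) = 2.31 (log Q = 0.364).
By the Nernst equation, E = +0.66 − (0.0571/2)·(0.364) = +0.650 V.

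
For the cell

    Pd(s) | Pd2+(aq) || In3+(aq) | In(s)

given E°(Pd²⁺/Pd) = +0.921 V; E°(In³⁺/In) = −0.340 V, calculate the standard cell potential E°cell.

−1.261 V

By convention the left-hand electrode in cell notation is the anode (oxidation) and the right-hand electrode is the cathode (reduction).
E°cell = E°(right) − E°(left) = −0.340 − (+0.921) = −1.261 V.
The negative sign shows that, as written, the cell would require an external voltage to drive the reaction.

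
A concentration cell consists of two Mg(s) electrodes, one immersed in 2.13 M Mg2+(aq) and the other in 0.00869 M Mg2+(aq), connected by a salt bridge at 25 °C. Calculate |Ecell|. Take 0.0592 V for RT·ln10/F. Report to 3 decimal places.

0.071 V

For a concentration cell E°cell = 0, since both electrodes use the same couple.
The compartment with the higher Mg2+(aq) concentration (2.13 M) acts as the cathode; ions are reduced there and produced at the dilute (0.00869 M) anode.
With n = 2, Ecell = −(0.0592/2)·log([dilute]/[conc]) = −(0.0592/2)·log(0.00869/2.13) = +0.071 V.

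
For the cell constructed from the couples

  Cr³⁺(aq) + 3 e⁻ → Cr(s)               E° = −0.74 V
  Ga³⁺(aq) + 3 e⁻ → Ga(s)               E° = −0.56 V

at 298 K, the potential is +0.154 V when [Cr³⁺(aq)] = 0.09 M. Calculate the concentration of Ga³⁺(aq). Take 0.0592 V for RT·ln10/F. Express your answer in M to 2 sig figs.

0.0043 M

The Ga³⁺/Ga couple has the larger reduction potential, so it is the cathode: E°cell = −0.56 − (−0.74) = +0.18 V and n = 3.
Since E = E° − (0.0592/n)·log Q, log Q = n(E° − E)/0.0592 = 1.318.
The balanced reaction is Ga³⁺(aq) + Cr(s) → Ga(s) + Cr³⁺(aq), so Q = [Cr³⁺(aq)] / [Ga³⁺(aq)].
Solving for the unknown gives log [Ga³⁺(aq)] = −2.364, so [Ga³⁺(aq)] ≈ 0.0043 M.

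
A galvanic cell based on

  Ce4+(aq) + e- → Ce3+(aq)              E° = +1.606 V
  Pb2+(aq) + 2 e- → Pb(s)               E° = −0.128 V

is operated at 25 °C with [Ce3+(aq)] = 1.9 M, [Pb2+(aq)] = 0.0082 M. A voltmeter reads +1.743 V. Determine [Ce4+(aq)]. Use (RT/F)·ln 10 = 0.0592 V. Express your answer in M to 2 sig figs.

0.24 M

With Ce⁴⁺/Ce³⁺ at the cathode and Pb²⁺/Pb at the anode, E°cell = +1.606 − (−0.128) = +1.734 V (n = 2).
Since E = E° − (0.0592/n)·log Q, log Q = n(E° − E)/0.0592 = −0.304.
The balanced reaction is 2 Ce4+(aq) + Pb(s) → 2 Ce3+(aq) + Pb2+(aq), so Q = ([Ce3+(aq)]^2·[Pb2+(aq)]) / [Ce4+(aq)]^2.
Substituting the known concentrations and solving, log [Ce4+(aq)] = −0.612 and [Ce4+(aq)] = 0.24 M.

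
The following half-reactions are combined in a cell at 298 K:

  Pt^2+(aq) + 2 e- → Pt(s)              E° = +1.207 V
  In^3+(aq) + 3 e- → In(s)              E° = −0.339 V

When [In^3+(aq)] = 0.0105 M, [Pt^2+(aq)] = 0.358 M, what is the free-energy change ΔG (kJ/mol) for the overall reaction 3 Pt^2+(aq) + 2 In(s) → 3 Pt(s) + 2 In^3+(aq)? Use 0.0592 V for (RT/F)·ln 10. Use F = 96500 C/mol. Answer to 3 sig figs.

−910 kJ/mol

E°cell = +1.207 − (−0.339) = +1.546 V; the balanced reaction transfers n = 6 electrons.
Q = [In^3+(aq)]^2 / [Pt^2+(aq)]^3 = 0.0024, so log Q = −2.619 and E = +1.546 − (0.0592/6)(−2.619) = +1.5718 V.
ΔG = −nFE = −(6)(96500)(+1.5718) J/mol = −910 kJ/mol.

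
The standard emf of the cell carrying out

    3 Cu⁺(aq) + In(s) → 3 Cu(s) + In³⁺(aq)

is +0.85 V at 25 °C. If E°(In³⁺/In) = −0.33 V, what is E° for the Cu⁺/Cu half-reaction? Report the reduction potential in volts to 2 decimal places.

+0.52 V

In the reaction as written the Cu⁺/Cu couple is reduced (cathode) and In³⁺/In is oxidized (anode), so E°cell = E°(Cu⁺/Cu) − E°(In³⁺/In).
E°(Cu⁺/Cu) = E°cell + E°(anode) = +0.85 + (−0.33) = +0.52 V.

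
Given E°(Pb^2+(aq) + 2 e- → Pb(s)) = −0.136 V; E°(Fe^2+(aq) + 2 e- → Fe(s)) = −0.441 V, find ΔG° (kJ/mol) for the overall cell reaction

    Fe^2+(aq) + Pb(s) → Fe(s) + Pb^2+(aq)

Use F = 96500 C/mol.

In the reaction as written Fe^2+(aq) is reduced, so the Fe²⁺/Fe couple is the cathode and Pb²⁺/Pb is the anode.
E°cell = −0.441 − (−0.136) = −0.305 V; balancing electrons gives n = 2.
ΔG° = −nFE°cell = −(2)(96500)(−0.305) J/mol = +58.9 kJ/mol.

+58.9 kJ/mol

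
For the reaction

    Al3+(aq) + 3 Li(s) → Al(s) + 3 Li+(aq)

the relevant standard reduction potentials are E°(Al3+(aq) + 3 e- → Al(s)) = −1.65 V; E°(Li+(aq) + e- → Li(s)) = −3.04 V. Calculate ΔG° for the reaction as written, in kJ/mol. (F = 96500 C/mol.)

−402 kJ/mol

In the reaction as written Al3+(aq) is reduced, so the Al³⁺/Al couple is the cathode and Li⁺/Li is the anode.
E°cell = −1.65 − (−3.04) = +1.39 V; balancing electrons gives n = 3.
ΔG° = −nFE°cell = −(3)(96500)(+1.39) J/mol = −402 kJ/mol.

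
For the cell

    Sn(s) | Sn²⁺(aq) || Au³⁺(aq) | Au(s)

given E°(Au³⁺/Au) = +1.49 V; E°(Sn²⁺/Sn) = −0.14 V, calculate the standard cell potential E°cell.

By convention the left-hand electrode in cell notation is the anode (oxidation) and the right-hand electrode is the cathode (reduction).
E°cell = E°(right) − E°(left) = +1.49 − (−0.14) = +1.63 V.

+1.63 V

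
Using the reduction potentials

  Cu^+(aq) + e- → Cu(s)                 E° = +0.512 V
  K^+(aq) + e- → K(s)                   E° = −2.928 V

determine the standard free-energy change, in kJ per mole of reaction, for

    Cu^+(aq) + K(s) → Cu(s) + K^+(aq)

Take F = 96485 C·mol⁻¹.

In the reaction as written Cu^+(aq) is reduced, so the Cu⁺/Cu couple is the cathode and K⁺/K is the anode.
E°cell = +0.512 − (−2.928) = +3.440 V; balancing electrons gives n = 1.
ΔG° = −nFE°cell = −(1)(96485)(+3.440) J/mol = −332 kJ/mol.

−332 kJ/mol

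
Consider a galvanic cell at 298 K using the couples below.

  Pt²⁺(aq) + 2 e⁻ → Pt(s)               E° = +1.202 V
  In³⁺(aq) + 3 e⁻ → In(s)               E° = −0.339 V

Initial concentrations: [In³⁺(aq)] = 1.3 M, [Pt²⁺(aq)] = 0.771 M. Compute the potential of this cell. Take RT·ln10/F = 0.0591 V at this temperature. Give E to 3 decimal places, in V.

Pt²⁺/Pt is reduced (cathode, E° = +1.202 V) and In³⁺/In is oxidized (anode).
The standard potential is +1.202 − (−0.339) = +1.541 V and the balanced reaction transfers n = 6 electrons.
The balanced reaction is 3 Pt²⁺(aq) + 2 In(s) → 3 Pt(s) + 2 In³⁺(aq), so Q = [In³⁺(aq)]^2 / [Pt²⁺(aq)]^3 = 3.69 and log Q = 0.567.
By the Nernst equation, E = +1.541 − (0.0591/6)·(0.567) = +1.535 V.

+1.535 V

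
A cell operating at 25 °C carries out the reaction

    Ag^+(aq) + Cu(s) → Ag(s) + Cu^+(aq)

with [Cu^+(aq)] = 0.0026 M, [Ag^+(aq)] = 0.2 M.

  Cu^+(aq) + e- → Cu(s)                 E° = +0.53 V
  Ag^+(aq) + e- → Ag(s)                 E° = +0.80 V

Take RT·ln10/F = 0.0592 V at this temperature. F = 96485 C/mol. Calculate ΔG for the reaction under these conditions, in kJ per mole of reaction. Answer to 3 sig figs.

With Ag⁺/Ag reduced at the cathode, E°cell = +0.80 − (+0.53) = +0.27 V and n = 1.
Here Q = [Cu^+(aq)] / [Ag^+(aq)] = 0.013 (log Q = −1.886), giving E = +0.27 − (0.0592/1)·(−1.886) = +0.3817 V.
ΔG = −nFE = −(1)(96485)(+0.3817) J/mol = −36.8 kJ/mol.

−36.8 kJ/mol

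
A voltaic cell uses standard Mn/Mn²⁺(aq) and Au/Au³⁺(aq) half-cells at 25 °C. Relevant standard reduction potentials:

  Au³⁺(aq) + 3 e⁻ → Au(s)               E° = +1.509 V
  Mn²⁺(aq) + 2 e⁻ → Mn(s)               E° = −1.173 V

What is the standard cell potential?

+2.682 V

The Au³⁺/Au couple has the higher E°, so Au ion is reduced (cathode) and Mn is oxidized (anode).
E°cell = E°(cathode) − E°(anode) = +1.509 − (−1.173) = +2.682 V.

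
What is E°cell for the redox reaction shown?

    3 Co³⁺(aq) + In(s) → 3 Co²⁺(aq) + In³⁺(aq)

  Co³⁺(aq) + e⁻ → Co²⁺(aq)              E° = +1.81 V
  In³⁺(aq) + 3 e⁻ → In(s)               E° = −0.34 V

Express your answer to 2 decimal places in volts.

+2.15 V

Co³⁺(aq) gains electrons, so the Co³⁺/Co²⁺ couple is the cathode; the In³⁺/In couple is the anode.
E°cell = E°(cathode) − E°(anode) = +1.81 − (−0.34) = +2.15 V.
The positive value indicates the reaction is spontaneous as written.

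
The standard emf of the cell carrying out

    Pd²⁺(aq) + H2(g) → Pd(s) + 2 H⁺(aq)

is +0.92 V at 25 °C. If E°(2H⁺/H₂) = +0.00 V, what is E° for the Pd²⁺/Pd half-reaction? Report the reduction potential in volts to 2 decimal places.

In the reaction as written the Pd²⁺/Pd couple is reduced (cathode) and 2H⁺/H₂ is oxidized (anode), so E°cell = E°(Pd²⁺/Pd) − E°(2H⁺/H₂).
E°(Pd²⁺/Pd) = E°cell + E°(anode) = +0.92 + (+0.00) = +0.92 V.

+0.92 V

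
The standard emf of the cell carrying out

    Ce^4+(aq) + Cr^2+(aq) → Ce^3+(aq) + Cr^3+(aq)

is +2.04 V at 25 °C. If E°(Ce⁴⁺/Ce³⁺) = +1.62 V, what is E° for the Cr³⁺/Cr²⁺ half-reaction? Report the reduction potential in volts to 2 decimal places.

In the reaction as written the Ce⁴⁺/Ce³⁺ couple is reduced (cathode) and Cr³⁺/Cr²⁺ is oxidized (anode), so E°cell = E°(Ce⁴⁺/Ce³⁺) − E°(Cr³⁺/Cr²⁺).
E°(Cr³⁺/Cr²⁺) = E°(cathode) − E°cell = +1.62 − (+2.04) = −0.42 V.

−0.42 V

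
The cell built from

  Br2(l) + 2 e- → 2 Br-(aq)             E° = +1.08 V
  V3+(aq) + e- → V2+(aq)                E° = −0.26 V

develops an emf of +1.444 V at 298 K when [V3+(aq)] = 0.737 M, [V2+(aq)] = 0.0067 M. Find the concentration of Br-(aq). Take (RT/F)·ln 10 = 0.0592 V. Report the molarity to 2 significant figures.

Br₂/Br⁻ is the cathode (higher E°); E°cell = +1.08 − (−0.26) = +1.34 V with n = 2.
Since E = E° − (0.0592/n)·log Q, log Q = n(E° − E)/0.0592 = −3.514.
For Br2(l) + 2 V2+(aq) → 2 Br-(aq) + 2 V3+(aq), the reaction quotient is Q = ([Br-(aq)]^2·[V3+(aq)]^2) / [V2+(aq)]^2.
Substituting the known concentrations and solving, log [Br-(aq)] = −3.798 and [Br-(aq)] = 0.00016 M.

0.00016 M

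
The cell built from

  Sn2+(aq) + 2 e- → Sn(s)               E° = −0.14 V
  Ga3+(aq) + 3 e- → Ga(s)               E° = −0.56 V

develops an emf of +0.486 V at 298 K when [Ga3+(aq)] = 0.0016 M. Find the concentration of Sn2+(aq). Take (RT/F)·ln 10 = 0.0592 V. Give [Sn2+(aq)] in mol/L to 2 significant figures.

With Sn²⁺/Sn at the cathode and Ga³⁺/Ga at the anode, E°cell = −0.14 − (−0.56) = +0.42 V (n = 6).
Since E = E° − (0.0592/n)·log Q, log Q = n(E° − E)/0.0592 = −6.689.
For 3 Sn2+(aq) + 2 Ga(s) → 3 Sn(s) + 2 Ga3+(aq), the reaction quotient is Q = [Ga3+(aq)]^2 / [Sn2+(aq)]^3.
Isolating [Sn2+(aq)] in Q = 10^{−6.689} yields log [Sn2+(aq)] = 0.366, i.e. 2.3 M.

2.3 M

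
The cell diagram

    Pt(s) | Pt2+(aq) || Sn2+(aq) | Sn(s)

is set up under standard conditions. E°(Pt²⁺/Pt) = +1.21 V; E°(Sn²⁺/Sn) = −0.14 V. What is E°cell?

−1.35 V

By convention the left-hand electrode in cell notation is the anode (oxidation) and the right-hand electrode is the cathode (reduction).
E°cell = E°(right) − E°(left) = −0.14 − (+1.21) = −1.35 V.
The negative sign shows that, as written, the cell would require an external voltage to drive the reaction.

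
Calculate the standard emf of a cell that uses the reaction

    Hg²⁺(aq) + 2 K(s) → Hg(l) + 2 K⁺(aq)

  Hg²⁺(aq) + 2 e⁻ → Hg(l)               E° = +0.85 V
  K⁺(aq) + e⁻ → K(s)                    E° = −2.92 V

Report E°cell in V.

+3.77 V

In the reaction as written, Hg²⁺(aq) is reduced (cathode) and K⁺(aq) is produced by oxidation at the anode.
E°cell = E°(cathode) − E°(anode) = +0.85 − (−2.92) = +3.77 V.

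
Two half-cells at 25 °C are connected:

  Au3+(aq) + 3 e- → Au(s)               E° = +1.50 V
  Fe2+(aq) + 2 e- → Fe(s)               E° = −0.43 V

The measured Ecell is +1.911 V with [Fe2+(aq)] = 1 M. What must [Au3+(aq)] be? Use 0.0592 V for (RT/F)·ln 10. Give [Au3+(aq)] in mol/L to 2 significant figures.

With Au³⁺/Au at the cathode and Fe²⁺/Fe at the anode, E°cell = +1.50 − (−0.43) = +1.93 V (n = 6).
From the Nernst equation, log Q = n(E° − E)/0.0592 = 6·(+1.93 − (+1.911))/0.0592 = 1.926.
The balanced reaction is 2 Au3+(aq) + 3 Fe(s) → 2 Au(s) + 3 Fe2+(aq), so Q = [Fe2+(aq)]^3 / [Au3+(aq)]^2.
Solving for the unknown gives log [Au3+(aq)] = −0.963, so [Au3+(aq)] ≈ 0.11 M.

0.11 M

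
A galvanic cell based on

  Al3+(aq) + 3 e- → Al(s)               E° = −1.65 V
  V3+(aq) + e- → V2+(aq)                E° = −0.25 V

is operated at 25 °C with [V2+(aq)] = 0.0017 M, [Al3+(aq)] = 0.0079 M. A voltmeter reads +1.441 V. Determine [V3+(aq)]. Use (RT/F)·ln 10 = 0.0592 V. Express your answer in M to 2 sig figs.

0.0017 M

V³⁺/V²⁺ is the cathode (higher E°); E°cell = −0.25 − (−1.65) = +1.40 V with n = 3.
Since E = E° − (0.0592/n)·log Q, log Q = n(E° − E)/0.0592 = −2.078.
For 3 V3+(aq) + Al(s) → 3 V2+(aq) + Al3+(aq), the reaction quotient is Q = ([V2+(aq)]^3·[Al3+(aq)]) / [V3+(aq)]^3.
Isolating [V3+(aq)] in Q = 10^{−2.078} yields log [V3+(aq)] = −2.778, i.e. 0.0017 M.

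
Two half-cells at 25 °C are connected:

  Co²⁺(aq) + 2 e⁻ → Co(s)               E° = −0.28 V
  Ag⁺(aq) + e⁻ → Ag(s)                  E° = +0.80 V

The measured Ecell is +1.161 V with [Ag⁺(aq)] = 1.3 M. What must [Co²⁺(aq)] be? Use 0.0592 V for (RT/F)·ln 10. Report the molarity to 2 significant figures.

The Ag⁺/Ag couple has the larger reduction potential, so it is the cathode: E°cell = +0.80 − (−0.28) = +1.08 V and n = 2.
From the Nernst equation, log Q = n(E° − E)/0.0592 = 2·(+1.08 − (+1.161))/0.0592 = −2.736.
Balancing electrons gives 2 Ag⁺(aq) + Co(s) → 2 Ag(s) + Co²⁺(aq); thus Q = [Co²⁺(aq)] / [Ag⁺(aq)]^2.
Solving for the unknown gives log [Co²⁺(aq)] = −2.508, so [Co²⁺(aq)] ≈ 0.0031 M.

0.0031 M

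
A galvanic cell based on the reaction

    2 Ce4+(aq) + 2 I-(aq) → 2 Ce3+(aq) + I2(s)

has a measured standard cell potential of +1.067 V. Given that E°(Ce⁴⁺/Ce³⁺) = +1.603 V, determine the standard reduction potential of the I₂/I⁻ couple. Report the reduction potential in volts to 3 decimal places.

+0.536 V

In the reaction as written the Ce⁴⁺/Ce³⁺ couple is reduced (cathode) and I₂/I⁻ is oxidized (anode), so E°cell = E°(Ce⁴⁺/Ce³⁺) − E°(I₂/I⁻).
E°(I₂/I⁻) = E°(cathode) − E°cell = +1.603 − (+1.067) = +0.536 V.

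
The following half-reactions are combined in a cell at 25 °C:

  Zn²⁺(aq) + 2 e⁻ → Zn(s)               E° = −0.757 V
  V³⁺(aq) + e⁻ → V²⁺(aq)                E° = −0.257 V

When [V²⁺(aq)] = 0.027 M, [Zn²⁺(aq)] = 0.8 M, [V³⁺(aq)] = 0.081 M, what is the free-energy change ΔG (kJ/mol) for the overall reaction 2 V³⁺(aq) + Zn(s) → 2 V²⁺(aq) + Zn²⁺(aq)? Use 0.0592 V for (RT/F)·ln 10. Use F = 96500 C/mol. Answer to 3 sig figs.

−103 kJ/mol

With V³⁺/V²⁺ reduced at the cathode, E°cell = −0.257 − (−0.757) = +0.500 V and n = 2.
The reaction quotient is ([V²⁺(aq)]^2·[Zn²⁺(aq)]) / [V³⁺(aq)]^2 = 0.0889; by Nernst, E = +0.500 − (0.0592/2)(−1.051) = +0.5311 V.
Finally ΔG = −nFE = −(2)(96500 C/mol)(+0.5311 V) = −103 kJ/mol.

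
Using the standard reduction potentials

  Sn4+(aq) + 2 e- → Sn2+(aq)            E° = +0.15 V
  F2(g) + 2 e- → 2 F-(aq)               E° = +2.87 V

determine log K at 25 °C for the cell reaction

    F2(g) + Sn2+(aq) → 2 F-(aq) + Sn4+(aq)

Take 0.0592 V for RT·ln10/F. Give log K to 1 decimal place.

log K = 91.9

The F₂/F⁻ couple is reduced (cathode); E°cell = +2.87 − (+0.15) = +2.72 V with n = 2.
At equilibrium E = 0, so log K = nE°cell / 0.0592 = (2)(+2.72) / 0.0592 = 91.9.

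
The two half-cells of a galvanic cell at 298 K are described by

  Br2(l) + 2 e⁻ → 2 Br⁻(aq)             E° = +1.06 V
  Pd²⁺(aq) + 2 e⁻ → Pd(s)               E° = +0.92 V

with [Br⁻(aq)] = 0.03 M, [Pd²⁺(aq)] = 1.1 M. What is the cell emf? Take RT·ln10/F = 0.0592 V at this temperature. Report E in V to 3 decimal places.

+0.229 V

Since E°(Br₂/Br⁻) > E°(Pd²⁺/Pd), Br₂/Br⁻ serves as the cathode.
The standard potential is +1.06 − (+0.92) = +0.14 V and the balanced reaction transfers n = 2 electrons.
For the overall reaction Br2(l) + Pd(s) → 2 Br⁻(aq) + Pd²⁺(aq), Q = [Br⁻(aq)]^2·[Pd²⁺(aq)] = 0.00099, giving log Q = −3.004.
By the Nernst equation, E = +0.14 − (0.0592/2)·(−3.004) = +0.229 V.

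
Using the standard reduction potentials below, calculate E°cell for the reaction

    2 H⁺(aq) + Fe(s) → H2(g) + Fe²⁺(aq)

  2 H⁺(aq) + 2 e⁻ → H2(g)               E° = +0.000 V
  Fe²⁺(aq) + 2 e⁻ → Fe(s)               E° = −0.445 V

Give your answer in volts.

+0.445 V

H⁺(aq) gains electrons, so the 2H⁺/H₂ couple is the cathode; the Fe²⁺/Fe couple is the anode.
E°cell = E°(cathode) − E°(anode) = +0.000 − (−0.445) = +0.445 V.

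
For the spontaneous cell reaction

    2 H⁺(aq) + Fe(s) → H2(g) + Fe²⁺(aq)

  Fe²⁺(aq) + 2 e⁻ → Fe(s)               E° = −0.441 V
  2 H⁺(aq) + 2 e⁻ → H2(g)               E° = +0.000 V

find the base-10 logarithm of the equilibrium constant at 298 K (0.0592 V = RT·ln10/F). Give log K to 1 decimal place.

log K = 14.9

The 2H⁺/H₂ couple is reduced (cathode); E°cell = +0.000 − (−0.441) = +0.441 V with n = 2.
At equilibrium E = 0, so log K = nE°cell / 0.0592 = (2)(+0.441) / 0.0592 = 14.9.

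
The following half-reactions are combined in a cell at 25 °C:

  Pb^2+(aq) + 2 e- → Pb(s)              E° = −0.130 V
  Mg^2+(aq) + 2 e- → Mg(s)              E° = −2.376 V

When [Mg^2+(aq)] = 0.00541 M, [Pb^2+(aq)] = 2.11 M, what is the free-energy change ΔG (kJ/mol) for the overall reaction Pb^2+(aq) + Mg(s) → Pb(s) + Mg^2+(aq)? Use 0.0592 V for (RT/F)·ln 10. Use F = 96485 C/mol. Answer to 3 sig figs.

−448 kJ/mol

E°cell = −0.130 − (−2.376) = +2.246 V; the balanced reaction transfers n = 2 electrons.
The reaction quotient is [Mg^2+(aq)] / [Pb^2+(aq)] = 0.00256; by Nernst, E = +2.246 − (0.0592/2)(−2.591) = +2.3227 V.
Finally ΔG = −nFE = −(2)(96485 C/mol)(+2.3227 V) = −448 kJ/mol.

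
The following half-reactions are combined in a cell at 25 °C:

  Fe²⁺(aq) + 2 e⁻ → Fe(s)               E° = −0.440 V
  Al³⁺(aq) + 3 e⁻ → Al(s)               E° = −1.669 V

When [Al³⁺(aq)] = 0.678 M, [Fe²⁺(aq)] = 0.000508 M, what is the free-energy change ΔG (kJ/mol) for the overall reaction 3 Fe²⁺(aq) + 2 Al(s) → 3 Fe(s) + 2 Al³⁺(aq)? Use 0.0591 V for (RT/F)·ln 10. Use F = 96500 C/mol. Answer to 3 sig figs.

−657 kJ/mol

With Fe²⁺/Fe reduced at the cathode, E°cell = −0.440 − (−1.669) = +1.229 V and n = 6.
Here Q = [Al³⁺(aq)]^2 / [Fe²⁺(aq)]^3 = 3.51×10^9 (log Q = 9.545), giving E = +1.229 − (0.0591/6)·(9.545) = +1.1350 V.
Then ΔG = −nFE = −6 × 96500 × +1.1350 J/mol = −657 kJ/mol.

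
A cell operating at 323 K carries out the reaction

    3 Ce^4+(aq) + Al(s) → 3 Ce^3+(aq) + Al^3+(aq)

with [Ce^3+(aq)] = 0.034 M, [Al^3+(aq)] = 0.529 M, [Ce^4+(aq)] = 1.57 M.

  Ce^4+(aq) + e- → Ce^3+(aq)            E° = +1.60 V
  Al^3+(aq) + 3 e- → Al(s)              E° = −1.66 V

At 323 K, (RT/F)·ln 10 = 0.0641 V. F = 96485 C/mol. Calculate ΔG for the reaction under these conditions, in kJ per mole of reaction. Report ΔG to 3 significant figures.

With Ce⁴⁺/Ce³⁺ reduced at the cathode, E°cell = +1.60 − (−1.66) = +3.26 V and n = 3.
Q = ([Ce^3+(aq)]^3·[Al^3+(aq)]) / [Ce^4+(aq)]^3 = 5.37×10^−6, so log Q = −5.270 and E = +3.26 − (0.0641/3)(−5.270) = +3.3726 V.
Then ΔG = −nFE = −3 × 96485 × +3.3726 J/mol = −976 kJ/mol.

−976 kJ/mol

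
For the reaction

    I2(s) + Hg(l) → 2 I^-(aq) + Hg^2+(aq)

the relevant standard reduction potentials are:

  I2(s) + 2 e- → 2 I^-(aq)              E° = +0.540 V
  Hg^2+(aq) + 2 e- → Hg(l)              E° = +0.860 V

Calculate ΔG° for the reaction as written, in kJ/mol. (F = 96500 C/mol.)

+61.8 kJ/mol

In the reaction as written I2(s) is reduced, so the I₂/I⁻ couple is the cathode and Hg²⁺/Hg is the anode.
E°cell = +0.540 − (+0.860) = −0.320 V; balancing electrons gives n = 2.
ΔG° = −nFE°cell = −(2)(96500)(−0.320) J/mol = +61.8 kJ/mol.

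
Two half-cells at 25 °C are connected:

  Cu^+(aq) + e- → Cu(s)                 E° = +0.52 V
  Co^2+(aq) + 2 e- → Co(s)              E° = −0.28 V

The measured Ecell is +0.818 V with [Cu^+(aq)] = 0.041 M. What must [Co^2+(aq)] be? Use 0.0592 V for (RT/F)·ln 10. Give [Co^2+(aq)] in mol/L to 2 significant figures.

Cu⁺/Cu is the cathode (higher E°); E°cell = +0.52 − (−0.28) = +0.80 V with n = 2.
Since E = E° − (0.0592/n)·log Q, log Q = n(E° − E)/0.0592 = −0.608.
The balanced reaction is 2 Cu^+(aq) + Co(s) → 2 Cu(s) + Co^2+(aq), so Q = [Co^2+(aq)] / [Cu^+(aq)]^2.
Isolating [Co^2+(aq)] in Q = 10^{−0.608} yields log [Co^2+(aq)] = −3.382, i.e. 0.00041 M.

0.00041 M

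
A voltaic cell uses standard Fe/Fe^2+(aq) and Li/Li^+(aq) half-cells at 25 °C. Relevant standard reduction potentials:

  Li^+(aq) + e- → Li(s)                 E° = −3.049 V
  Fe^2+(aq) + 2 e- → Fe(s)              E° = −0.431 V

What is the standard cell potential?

+2.618 V

Of the two couples in this cell, the one with the more positive reduction potential is reduced at the cathode: here that is Fe²⁺/Fe (−0.431 V); Li⁺/Li (−3.049 V) is the anode.
E°cell = E°(cathode) − E°(anode) = −0.431 − (−3.049) = +2.618 V.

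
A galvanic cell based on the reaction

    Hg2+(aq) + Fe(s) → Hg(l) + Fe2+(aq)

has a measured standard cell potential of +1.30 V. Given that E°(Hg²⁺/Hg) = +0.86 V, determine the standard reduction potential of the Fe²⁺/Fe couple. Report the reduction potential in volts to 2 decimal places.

−0.44 V

In the reaction as written the Hg²⁺/Hg couple is reduced (cathode) and Fe²⁺/Fe is oxidized (anode), so E°cell = E°(Hg²⁺/Hg) − E°(Fe²⁺/Fe).
E°(Fe²⁺/Fe) = E°(cathode) − E°cell = +0.86 − (+1.30) = −0.44 V.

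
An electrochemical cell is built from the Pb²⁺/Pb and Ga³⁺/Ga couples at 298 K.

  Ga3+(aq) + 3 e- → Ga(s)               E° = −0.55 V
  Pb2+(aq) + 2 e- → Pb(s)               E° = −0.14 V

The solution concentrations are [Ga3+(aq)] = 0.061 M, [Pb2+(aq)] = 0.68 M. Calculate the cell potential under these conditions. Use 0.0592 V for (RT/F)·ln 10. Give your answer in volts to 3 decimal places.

Since E°(Pb²⁺/Pb) > E°(Ga³⁺/Ga), Pb²⁺/Pb serves as the cathode.
E°cell = −0.14 − (−0.55) = +0.41 V, with n = 6 electrons transferred.
Balancing gives 3 Pb2+(aq) + 2 Ga(s) → 3 Pb(s) + 2 Ga3+(aq); hence Q = [Ga3+(aq)]^2 / [Pb2+(aq)]^3 = 0.0118 (log Q = −1.927).
By the Nernst equation, E = +0.41 − (0.0592/6)·(−1.927) = +0.429 V.

+0.429 V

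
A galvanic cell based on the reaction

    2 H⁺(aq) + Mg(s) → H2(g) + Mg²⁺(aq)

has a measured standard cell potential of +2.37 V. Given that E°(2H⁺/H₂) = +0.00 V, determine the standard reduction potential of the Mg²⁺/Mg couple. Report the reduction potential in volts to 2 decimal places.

−2.37 V

In the reaction as written the 2H⁺/H₂ couple is reduced (cathode) and Mg²⁺/Mg is oxidized (anode), so E°cell = E°(2H⁺/H₂) − E°(Mg²⁺/Mg).
E°(Mg²⁺/Mg) = E°(cathode) − E°cell = +0.00 − (+2.37) = −2.37 V.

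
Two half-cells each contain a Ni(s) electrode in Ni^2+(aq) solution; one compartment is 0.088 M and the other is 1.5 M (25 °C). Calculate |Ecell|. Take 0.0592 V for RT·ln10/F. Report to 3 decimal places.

For a concentration cell E°cell = 0, since both electrodes use the same couple.
The compartment with the higher Ni^2+(aq) concentration (1.5 M) acts as the cathode; ions are reduced there and produced at the dilute (0.088 M) anode.
With n = 2, Ecell = −(0.0592/2)·log([dilute]/[conc]) = −(0.0592/2)·log(0.088/1.5) = +0.036 V.

0.036 V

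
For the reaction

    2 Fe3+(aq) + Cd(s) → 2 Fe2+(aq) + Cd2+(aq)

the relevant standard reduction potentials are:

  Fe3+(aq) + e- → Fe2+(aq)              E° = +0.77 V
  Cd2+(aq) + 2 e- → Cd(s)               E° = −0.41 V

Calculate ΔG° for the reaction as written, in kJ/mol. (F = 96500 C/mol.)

−228 kJ/mol

In the reaction as written Fe3+(aq) is reduced, so the Fe³⁺/Fe²⁺ couple is the cathode and Cd²⁺/Cd is the anode.
E°cell = +0.77 − (−0.41) = +1.18 V; balancing electrons gives n = 2.
ΔG° = −nFE°cell = −(2)(96500)(+1.18) J/mol = −228 kJ/mol.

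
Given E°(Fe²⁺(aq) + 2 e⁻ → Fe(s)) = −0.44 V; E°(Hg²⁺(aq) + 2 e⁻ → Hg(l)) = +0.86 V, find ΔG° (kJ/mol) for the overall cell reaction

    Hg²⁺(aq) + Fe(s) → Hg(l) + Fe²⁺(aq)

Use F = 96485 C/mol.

In the reaction as written Hg²⁺(aq) is reduced, so the Hg²⁺/Hg couple is the cathode and Fe²⁺/Fe is the anode.
E°cell = +0.86 − (−0.44) = +1.30 V; balancing electrons gives n = 2.
ΔG° = −nFE°cell = −(2)(96485)(+1.30) J/mol = −251 kJ/mol.

−251 kJ/mol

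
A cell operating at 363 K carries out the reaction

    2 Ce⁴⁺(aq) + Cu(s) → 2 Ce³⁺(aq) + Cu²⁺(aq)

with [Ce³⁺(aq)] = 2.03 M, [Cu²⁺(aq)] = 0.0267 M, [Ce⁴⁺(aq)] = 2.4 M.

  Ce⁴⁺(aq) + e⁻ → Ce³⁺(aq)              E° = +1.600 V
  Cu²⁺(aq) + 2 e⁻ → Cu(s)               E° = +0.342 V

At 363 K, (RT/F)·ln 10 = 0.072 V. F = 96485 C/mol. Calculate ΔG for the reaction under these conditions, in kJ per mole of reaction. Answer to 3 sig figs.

E°cell = +1.600 − (+0.342) = +1.258 V; the balanced reaction transfers n = 2 electrons.
The reaction quotient is ([Ce³⁺(aq)]^2·[Cu²⁺(aq)]) / [Ce⁴⁺(aq)]^2 = 0.0191; by Nernst, E = +1.258 − (0.072/2)(−1.719) = +1.3199 V.
ΔG = −nFE = −(2)(96485)(+1.3199) J/mol = −255 kJ/mol.

−255 kJ/mol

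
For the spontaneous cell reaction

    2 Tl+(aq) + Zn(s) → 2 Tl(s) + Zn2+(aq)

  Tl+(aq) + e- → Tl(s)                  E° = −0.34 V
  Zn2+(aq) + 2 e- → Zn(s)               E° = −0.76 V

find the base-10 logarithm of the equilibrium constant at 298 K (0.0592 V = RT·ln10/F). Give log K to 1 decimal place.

The Tl⁺/Tl couple is reduced (cathode); E°cell = −0.34 − (−0.76) = +0.42 V with n = 2.
At equilibrium E = 0, so log K = nE°cell / 0.0592 = (2)(+0.42) / 0.0592 = 14.2.

log K = 14.2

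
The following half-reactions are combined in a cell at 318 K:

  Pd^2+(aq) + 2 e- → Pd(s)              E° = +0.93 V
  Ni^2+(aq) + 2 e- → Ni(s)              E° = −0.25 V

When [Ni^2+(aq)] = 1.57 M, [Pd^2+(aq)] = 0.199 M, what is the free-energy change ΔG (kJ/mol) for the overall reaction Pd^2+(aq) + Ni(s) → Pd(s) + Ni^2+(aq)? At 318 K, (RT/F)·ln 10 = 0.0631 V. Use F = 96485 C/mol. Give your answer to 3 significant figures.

−222 kJ/mol

With Pd²⁺/Pd reduced at the cathode, E°cell = +0.93 − (−0.25) = +1.18 V and n = 2.
Q = [Ni^2+(aq)] / [Pd^2+(aq)] = 7.89, so log Q = 0.897 and E = +1.18 − (0.0631/2)(0.897) = +1.1517 V.
Finally ΔG = −nFE = −(2)(96485 C/mol)(+1.1517 V) = −222 kJ/mol.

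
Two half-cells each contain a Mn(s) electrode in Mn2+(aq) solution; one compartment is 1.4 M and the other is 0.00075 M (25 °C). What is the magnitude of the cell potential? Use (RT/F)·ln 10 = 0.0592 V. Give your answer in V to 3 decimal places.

For a concentration cell E°cell = 0, since both electrodes use the same couple.
The compartment with the higher Mn2+(aq) concentration (1.4 M) acts as the cathode; ions are reduced there and produced at the dilute (0.00075 M) anode.
With n = 2, Ecell = −(0.0592/2)·log([dilute]/[conc]) = −(0.0592/2)·log(0.00075/1.4) = +0.097 V.

0.097 V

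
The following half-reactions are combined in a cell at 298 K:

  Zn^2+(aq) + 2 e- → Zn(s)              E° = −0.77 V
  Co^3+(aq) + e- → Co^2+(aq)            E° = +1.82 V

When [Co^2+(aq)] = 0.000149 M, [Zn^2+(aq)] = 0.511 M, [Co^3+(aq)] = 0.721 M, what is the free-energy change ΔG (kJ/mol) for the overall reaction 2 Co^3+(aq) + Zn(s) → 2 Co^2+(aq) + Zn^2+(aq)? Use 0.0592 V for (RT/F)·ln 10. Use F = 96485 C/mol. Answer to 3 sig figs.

E°cell = +1.82 − (−0.77) = +2.59 V; the balanced reaction transfers n = 2 electrons.
Here Q = ([Co^2+(aq)]^2·[Zn^2+(aq)]) / [Co^3+(aq)]^2 = 2.18×10^−8 (log Q = −7.661), giving E = +2.59 − (0.0592/2)·(−7.661) = +2.8168 V.
Then ΔG = −nFE = −2 × 96485 × +2.8168 J/mol = −544 kJ/mol.

−544 kJ/mol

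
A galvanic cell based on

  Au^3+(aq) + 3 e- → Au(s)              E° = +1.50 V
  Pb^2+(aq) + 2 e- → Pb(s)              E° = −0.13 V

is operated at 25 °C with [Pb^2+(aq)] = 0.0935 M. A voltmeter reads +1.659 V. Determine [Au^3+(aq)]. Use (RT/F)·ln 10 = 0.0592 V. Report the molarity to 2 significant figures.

Au³⁺/Au is the cathode (higher E°); E°cell = +1.50 − (−0.13) = +1.63 V with n = 6.
Since E = E° − (0.0592/n)·log Q, log Q = n(E° − E)/0.0592 = −2.939.
Balancing electrons gives 2 Au^3+(aq) + 3 Pb(s) → 2 Au(s) + 3 Pb^2+(aq); thus Q = [Pb^2+(aq)]^3 / [Au^3+(aq)]^2.
Substituting the known concentrations and solving, log [Au^3+(aq)] = −0.074 and [Au^3+(aq)] = 0.84 M.

0.84 M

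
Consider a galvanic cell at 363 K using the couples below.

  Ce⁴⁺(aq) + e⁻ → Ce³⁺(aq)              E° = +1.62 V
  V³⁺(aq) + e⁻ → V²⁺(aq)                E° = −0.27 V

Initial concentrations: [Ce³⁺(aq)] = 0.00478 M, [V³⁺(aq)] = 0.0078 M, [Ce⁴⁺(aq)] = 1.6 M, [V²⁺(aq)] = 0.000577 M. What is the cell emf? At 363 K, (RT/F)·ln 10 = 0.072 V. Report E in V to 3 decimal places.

The Ce⁴⁺/Ce³⁺ couple has the more positive E°, so it is the cathode; V³⁺/V²⁺ is the anode.
The standard potential is +1.62 − (−0.27) = +1.89 V and the balanced reaction transfers n = 1 electron.
The balanced reaction is Ce⁴⁺(aq) + V²⁺(aq) → Ce³⁺(aq) + V³⁺(aq), so Q = ([Ce³⁺(aq)]·[V³⁺(aq)]) / ([Ce⁴⁺(aq)]·[V²⁺(aq)]) = 0.0404 and log Q = −1.394.
E = E° − (0.072/n)·log Q = +1.89 − (0.072/1)(−1.394) = +1.990 V.

+1.990 V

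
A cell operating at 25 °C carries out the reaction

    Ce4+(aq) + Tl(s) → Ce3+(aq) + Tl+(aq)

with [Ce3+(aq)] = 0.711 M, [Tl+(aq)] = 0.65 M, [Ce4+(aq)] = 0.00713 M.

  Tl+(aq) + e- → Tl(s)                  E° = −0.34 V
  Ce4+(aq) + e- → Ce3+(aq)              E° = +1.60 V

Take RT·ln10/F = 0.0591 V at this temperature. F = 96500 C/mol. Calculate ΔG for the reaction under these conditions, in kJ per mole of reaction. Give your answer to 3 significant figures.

With Ce⁴⁺/Ce³⁺ reduced at the cathode, E°cell = +1.60 − (−0.34) = +1.94 V and n = 1.
Here Q = ([Ce3+(aq)]·[Tl+(aq)]) / [Ce4+(aq)] = 64.8 (log Q = 1.812), giving E = +1.94 − (0.0591/1)·(1.812) = +1.8329 V.
Then ΔG = −nFE = −1 × 96500 × +1.8329 J/mol = −177 kJ/mol.

−177 kJ/mol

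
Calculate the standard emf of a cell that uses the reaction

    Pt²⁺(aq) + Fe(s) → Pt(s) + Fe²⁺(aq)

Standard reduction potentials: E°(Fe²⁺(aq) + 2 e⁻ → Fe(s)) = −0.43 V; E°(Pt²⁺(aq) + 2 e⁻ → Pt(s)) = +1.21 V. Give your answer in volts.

Pt²⁺(aq) gains electrons, so the Pt²⁺/Pt couple is the cathode; the Fe²⁺/Fe couple is the anode.
E°cell = E°(cathode) − E°(anode) = +1.21 − (−0.43) = +1.64 V.
The positive value indicates the reaction is spontaneous as written.

+1.64 V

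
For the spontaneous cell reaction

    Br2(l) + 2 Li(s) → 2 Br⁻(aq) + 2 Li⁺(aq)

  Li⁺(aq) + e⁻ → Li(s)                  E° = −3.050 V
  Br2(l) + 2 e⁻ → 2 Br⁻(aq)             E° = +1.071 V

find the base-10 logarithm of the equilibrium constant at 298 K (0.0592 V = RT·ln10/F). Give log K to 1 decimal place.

log K = 139.2

The Br₂/Br⁻ couple is reduced (cathode); E°cell = +1.071 − (−3.050) = +4.121 V with n = 2.
At equilibrium E = 0, so log K = nE°cell / 0.0592 = (2)(+4.121) / 0.0592 = 139.2.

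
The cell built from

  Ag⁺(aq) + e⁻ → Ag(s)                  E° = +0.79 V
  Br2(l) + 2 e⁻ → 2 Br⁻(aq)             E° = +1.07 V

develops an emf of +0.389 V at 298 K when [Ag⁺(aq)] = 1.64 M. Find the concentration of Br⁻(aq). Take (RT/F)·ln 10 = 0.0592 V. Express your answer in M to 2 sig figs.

0.0088 M

The Br₂/Br⁻ couple has the larger reduction potential, so it is the cathode: E°cell = +1.07 − (+0.79) = +0.28 V and n = 2.
From the Nernst equation, log Q = n(E° − E)/0.0592 = 2·(+0.28 − (+0.389))/0.0592 = −3.682.
Balancing electrons gives Br2(l) + 2 Ag(s) → 2 Br⁻(aq) + 2 Ag⁺(aq); thus Q = [Br⁻(aq)]^2·[Ag⁺(aq)]^2.
Solving for the unknown gives log [Br⁻(aq)] = −2.056, so [Br⁻(aq)] ≈ 0.0088 M.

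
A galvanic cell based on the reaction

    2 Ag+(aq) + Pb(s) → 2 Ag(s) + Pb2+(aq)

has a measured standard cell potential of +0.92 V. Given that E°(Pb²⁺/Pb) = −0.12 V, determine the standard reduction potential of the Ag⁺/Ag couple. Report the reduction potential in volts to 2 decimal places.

In the reaction as written the Ag⁺/Ag couple is reduced (cathode) and Pb²⁺/Pb is oxidized (anode), so E°cell = E°(Ag⁺/Ag) − E°(Pb²⁺/Pb).
E°(Ag⁺/Ag) = E°cell + E°(anode) = +0.92 + (−0.12) = +0.80 V.

+0.80 V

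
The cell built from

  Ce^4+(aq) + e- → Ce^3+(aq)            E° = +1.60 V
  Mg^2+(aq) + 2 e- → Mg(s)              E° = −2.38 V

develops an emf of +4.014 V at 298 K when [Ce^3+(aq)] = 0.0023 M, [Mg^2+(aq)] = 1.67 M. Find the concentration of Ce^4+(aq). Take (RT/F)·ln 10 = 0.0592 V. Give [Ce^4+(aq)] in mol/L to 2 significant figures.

Ce⁴⁺/Ce³⁺ is the cathode (higher E°); E°cell = +1.60 − (−2.38) = +3.98 V with n = 2.
From the Nernst equation, log Q = n(E° − E)/0.0592 = 2·(+3.98 − (+4.014))/0.0592 = −1.149.
The balanced reaction is 2 Ce^4+(aq) + Mg(s) → 2 Ce^3+(aq) + Mg^2+(aq), so Q = ([Ce^3+(aq)]^2·[Mg^2+(aq)]) / [Ce^4+(aq)]^2.
Isolating [Ce^4+(aq)] in Q = 10^{−1.149} yields log [Ce^4+(aq)] = −1.952, i.e. 0.011 M.

0.011 M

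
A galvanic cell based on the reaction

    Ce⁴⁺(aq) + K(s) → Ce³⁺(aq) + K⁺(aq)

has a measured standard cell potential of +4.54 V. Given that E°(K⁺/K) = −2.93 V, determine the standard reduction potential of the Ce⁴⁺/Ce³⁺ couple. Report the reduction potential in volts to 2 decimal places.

In the reaction as written the Ce⁴⁺/Ce³⁺ couple is reduced (cathode) and K⁺/K is oxidized (anode), so E°cell = E°(Ce⁴⁺/Ce³⁺) − E°(K⁺/K).
E°(Ce⁴⁺/Ce³⁺) = E°cell + E°(anode) = +4.54 + (−2.93) = +1.61 V.

+1.61 V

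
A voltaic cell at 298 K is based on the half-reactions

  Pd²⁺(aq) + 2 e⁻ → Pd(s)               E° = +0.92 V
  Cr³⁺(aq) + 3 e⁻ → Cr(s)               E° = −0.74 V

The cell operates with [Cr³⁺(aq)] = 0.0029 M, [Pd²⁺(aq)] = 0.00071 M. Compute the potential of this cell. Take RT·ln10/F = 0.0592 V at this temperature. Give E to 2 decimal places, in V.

Since E°(Pd²⁺/Pd) > E°(Cr³⁺/Cr), Pd²⁺/Pd serves as the cathode.
E°cell = +0.92 − (−0.74) = +1.66 V, with n = 6 electrons transferred.
For the overall reaction 3 Pd²⁺(aq) + 2 Cr(s) → 3 Pd(s) + 2 Cr³⁺(aq), Q = [Cr³⁺(aq)]^2 / [Pd²⁺(aq)]^3 = 2.35×10^4, giving log Q = 4.371.
E = E° − (0.0592/n)·log Q = +1.66 − (0.0592/6)(4.371) = +1.62 V.

+1.62 V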